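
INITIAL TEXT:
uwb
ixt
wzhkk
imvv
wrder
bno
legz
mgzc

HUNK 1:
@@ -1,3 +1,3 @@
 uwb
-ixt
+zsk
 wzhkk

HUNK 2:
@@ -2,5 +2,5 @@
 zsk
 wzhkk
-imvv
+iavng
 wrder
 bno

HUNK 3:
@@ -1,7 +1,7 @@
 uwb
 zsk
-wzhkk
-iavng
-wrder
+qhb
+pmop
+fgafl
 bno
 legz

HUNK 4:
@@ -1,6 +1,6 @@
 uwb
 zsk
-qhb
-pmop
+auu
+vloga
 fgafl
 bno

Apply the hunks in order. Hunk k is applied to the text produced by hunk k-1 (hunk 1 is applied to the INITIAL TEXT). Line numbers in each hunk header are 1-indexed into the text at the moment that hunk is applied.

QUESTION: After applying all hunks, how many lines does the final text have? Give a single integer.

Hunk 1: at line 1 remove [ixt] add [zsk] -> 8 lines: uwb zsk wzhkk imvv wrder bno legz mgzc
Hunk 2: at line 2 remove [imvv] add [iavng] -> 8 lines: uwb zsk wzhkk iavng wrder bno legz mgzc
Hunk 3: at line 1 remove [wzhkk,iavng,wrder] add [qhb,pmop,fgafl] -> 8 lines: uwb zsk qhb pmop fgafl bno legz mgzc
Hunk 4: at line 1 remove [qhb,pmop] add [auu,vloga] -> 8 lines: uwb zsk auu vloga fgafl bno legz mgzc
Final line count: 8

Answer: 8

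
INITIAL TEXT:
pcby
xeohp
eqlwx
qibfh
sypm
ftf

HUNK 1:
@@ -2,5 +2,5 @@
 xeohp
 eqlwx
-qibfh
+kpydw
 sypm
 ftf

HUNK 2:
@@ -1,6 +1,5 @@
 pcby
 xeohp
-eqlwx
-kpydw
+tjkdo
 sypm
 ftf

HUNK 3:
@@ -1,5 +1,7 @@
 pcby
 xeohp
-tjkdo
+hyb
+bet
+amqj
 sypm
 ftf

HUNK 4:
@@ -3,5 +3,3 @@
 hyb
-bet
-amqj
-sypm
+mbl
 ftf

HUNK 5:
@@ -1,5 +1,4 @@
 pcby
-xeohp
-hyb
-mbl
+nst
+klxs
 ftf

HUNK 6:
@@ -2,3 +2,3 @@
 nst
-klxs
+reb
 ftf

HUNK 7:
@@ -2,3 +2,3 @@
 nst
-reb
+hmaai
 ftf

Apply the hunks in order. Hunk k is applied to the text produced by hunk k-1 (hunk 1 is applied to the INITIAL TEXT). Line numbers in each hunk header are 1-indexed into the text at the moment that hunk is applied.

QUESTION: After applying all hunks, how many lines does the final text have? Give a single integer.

Answer: 4

Derivation:
Hunk 1: at line 2 remove [qibfh] add [kpydw] -> 6 lines: pcby xeohp eqlwx kpydw sypm ftf
Hunk 2: at line 1 remove [eqlwx,kpydw] add [tjkdo] -> 5 lines: pcby xeohp tjkdo sypm ftf
Hunk 3: at line 1 remove [tjkdo] add [hyb,bet,amqj] -> 7 lines: pcby xeohp hyb bet amqj sypm ftf
Hunk 4: at line 3 remove [bet,amqj,sypm] add [mbl] -> 5 lines: pcby xeohp hyb mbl ftf
Hunk 5: at line 1 remove [xeohp,hyb,mbl] add [nst,klxs] -> 4 lines: pcby nst klxs ftf
Hunk 6: at line 2 remove [klxs] add [reb] -> 4 lines: pcby nst reb ftf
Hunk 7: at line 2 remove [reb] add [hmaai] -> 4 lines: pcby nst hmaai ftf
Final line count: 4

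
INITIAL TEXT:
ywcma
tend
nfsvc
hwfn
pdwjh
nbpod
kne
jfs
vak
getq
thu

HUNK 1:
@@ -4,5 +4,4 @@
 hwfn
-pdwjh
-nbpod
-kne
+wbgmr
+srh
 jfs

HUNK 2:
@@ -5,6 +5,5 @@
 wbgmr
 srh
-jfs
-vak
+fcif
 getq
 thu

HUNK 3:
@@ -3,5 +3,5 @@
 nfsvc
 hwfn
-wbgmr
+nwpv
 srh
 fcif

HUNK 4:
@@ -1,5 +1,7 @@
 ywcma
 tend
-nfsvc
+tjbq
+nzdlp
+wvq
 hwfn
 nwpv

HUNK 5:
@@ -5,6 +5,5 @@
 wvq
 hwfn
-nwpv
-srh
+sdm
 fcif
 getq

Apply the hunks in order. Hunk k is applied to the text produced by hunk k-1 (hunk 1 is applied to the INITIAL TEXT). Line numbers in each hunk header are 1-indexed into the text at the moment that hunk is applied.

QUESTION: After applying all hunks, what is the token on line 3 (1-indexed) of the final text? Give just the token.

Answer: tjbq

Derivation:
Hunk 1: at line 4 remove [pdwjh,nbpod,kne] add [wbgmr,srh] -> 10 lines: ywcma tend nfsvc hwfn wbgmr srh jfs vak getq thu
Hunk 2: at line 5 remove [jfs,vak] add [fcif] -> 9 lines: ywcma tend nfsvc hwfn wbgmr srh fcif getq thu
Hunk 3: at line 3 remove [wbgmr] add [nwpv] -> 9 lines: ywcma tend nfsvc hwfn nwpv srh fcif getq thu
Hunk 4: at line 1 remove [nfsvc] add [tjbq,nzdlp,wvq] -> 11 lines: ywcma tend tjbq nzdlp wvq hwfn nwpv srh fcif getq thu
Hunk 5: at line 5 remove [nwpv,srh] add [sdm] -> 10 lines: ywcma tend tjbq nzdlp wvq hwfn sdm fcif getq thu
Final line 3: tjbq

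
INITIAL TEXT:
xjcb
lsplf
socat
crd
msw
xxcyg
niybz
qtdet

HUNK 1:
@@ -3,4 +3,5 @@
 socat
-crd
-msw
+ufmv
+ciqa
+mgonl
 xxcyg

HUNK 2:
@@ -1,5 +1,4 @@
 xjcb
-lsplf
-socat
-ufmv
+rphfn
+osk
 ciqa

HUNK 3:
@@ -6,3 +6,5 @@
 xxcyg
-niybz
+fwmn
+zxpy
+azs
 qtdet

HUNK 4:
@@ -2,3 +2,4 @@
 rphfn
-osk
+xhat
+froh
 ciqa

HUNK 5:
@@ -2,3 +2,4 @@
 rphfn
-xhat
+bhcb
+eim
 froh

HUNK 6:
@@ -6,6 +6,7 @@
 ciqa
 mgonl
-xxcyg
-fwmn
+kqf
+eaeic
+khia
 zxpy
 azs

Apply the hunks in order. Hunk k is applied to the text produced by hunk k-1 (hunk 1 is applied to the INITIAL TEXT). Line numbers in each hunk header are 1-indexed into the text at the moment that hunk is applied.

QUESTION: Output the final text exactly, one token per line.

Hunk 1: at line 3 remove [crd,msw] add [ufmv,ciqa,mgonl] -> 9 lines: xjcb lsplf socat ufmv ciqa mgonl xxcyg niybz qtdet
Hunk 2: at line 1 remove [lsplf,socat,ufmv] add [rphfn,osk] -> 8 lines: xjcb rphfn osk ciqa mgonl xxcyg niybz qtdet
Hunk 3: at line 6 remove [niybz] add [fwmn,zxpy,azs] -> 10 lines: xjcb rphfn osk ciqa mgonl xxcyg fwmn zxpy azs qtdet
Hunk 4: at line 2 remove [osk] add [xhat,froh] -> 11 lines: xjcb rphfn xhat froh ciqa mgonl xxcyg fwmn zxpy azs qtdet
Hunk 5: at line 2 remove [xhat] add [bhcb,eim] -> 12 lines: xjcb rphfn bhcb eim froh ciqa mgonl xxcyg fwmn zxpy azs qtdet
Hunk 6: at line 6 remove [xxcyg,fwmn] add [kqf,eaeic,khia] -> 13 lines: xjcb rphfn bhcb eim froh ciqa mgonl kqf eaeic khia zxpy azs qtdet

Answer: xjcb
rphfn
bhcb
eim
froh
ciqa
mgonl
kqf
eaeic
khia
zxpy
azs
qtdet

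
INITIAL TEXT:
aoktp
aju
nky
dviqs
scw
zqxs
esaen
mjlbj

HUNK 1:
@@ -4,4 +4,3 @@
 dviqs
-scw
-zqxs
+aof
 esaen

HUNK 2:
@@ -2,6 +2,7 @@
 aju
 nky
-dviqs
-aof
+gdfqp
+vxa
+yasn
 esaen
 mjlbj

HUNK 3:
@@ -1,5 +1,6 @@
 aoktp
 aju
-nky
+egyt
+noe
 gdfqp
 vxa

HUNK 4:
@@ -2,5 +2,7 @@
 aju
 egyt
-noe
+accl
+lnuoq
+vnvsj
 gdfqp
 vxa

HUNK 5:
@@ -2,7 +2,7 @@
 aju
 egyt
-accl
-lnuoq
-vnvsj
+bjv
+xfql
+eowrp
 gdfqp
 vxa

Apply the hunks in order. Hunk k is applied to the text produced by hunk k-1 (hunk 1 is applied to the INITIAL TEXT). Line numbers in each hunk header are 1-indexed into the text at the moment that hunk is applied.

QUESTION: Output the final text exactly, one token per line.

Hunk 1: at line 4 remove [scw,zqxs] add [aof] -> 7 lines: aoktp aju nky dviqs aof esaen mjlbj
Hunk 2: at line 2 remove [dviqs,aof] add [gdfqp,vxa,yasn] -> 8 lines: aoktp aju nky gdfqp vxa yasn esaen mjlbj
Hunk 3: at line 1 remove [nky] add [egyt,noe] -> 9 lines: aoktp aju egyt noe gdfqp vxa yasn esaen mjlbj
Hunk 4: at line 2 remove [noe] add [accl,lnuoq,vnvsj] -> 11 lines: aoktp aju egyt accl lnuoq vnvsj gdfqp vxa yasn esaen mjlbj
Hunk 5: at line 2 remove [accl,lnuoq,vnvsj] add [bjv,xfql,eowrp] -> 11 lines: aoktp aju egyt bjv xfql eowrp gdfqp vxa yasn esaen mjlbj

Answer: aoktp
aju
egyt
bjv
xfql
eowrp
gdfqp
vxa
yasn
esaen
mjlbj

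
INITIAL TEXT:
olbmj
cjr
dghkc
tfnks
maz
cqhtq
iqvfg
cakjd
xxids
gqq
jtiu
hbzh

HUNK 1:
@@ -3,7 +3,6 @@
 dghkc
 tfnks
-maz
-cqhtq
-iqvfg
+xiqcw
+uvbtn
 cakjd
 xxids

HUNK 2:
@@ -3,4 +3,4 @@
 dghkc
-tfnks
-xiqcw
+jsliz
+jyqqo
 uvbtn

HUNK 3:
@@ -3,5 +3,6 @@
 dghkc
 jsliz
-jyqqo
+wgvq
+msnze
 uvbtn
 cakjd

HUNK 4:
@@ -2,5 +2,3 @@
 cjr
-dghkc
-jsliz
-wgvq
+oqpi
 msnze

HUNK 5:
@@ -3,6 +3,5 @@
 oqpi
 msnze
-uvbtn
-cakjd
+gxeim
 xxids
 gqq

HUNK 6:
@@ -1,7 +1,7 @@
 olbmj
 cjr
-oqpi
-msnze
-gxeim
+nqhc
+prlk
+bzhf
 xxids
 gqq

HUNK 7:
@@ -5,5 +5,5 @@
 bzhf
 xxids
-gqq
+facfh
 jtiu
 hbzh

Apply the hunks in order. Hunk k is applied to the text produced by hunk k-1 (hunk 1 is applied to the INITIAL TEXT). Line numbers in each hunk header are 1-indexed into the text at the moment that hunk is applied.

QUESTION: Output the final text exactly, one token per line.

Answer: olbmj
cjr
nqhc
prlk
bzhf
xxids
facfh
jtiu
hbzh

Derivation:
Hunk 1: at line 3 remove [maz,cqhtq,iqvfg] add [xiqcw,uvbtn] -> 11 lines: olbmj cjr dghkc tfnks xiqcw uvbtn cakjd xxids gqq jtiu hbzh
Hunk 2: at line 3 remove [tfnks,xiqcw] add [jsliz,jyqqo] -> 11 lines: olbmj cjr dghkc jsliz jyqqo uvbtn cakjd xxids gqq jtiu hbzh
Hunk 3: at line 3 remove [jyqqo] add [wgvq,msnze] -> 12 lines: olbmj cjr dghkc jsliz wgvq msnze uvbtn cakjd xxids gqq jtiu hbzh
Hunk 4: at line 2 remove [dghkc,jsliz,wgvq] add [oqpi] -> 10 lines: olbmj cjr oqpi msnze uvbtn cakjd xxids gqq jtiu hbzh
Hunk 5: at line 3 remove [uvbtn,cakjd] add [gxeim] -> 9 lines: olbmj cjr oqpi msnze gxeim xxids gqq jtiu hbzh
Hunk 6: at line 1 remove [oqpi,msnze,gxeim] add [nqhc,prlk,bzhf] -> 9 lines: olbmj cjr nqhc prlk bzhf xxids gqq jtiu hbzh
Hunk 7: at line 5 remove [gqq] add [facfh] -> 9 lines: olbmj cjr nqhc prlk bzhf xxids facfh jtiu hbzh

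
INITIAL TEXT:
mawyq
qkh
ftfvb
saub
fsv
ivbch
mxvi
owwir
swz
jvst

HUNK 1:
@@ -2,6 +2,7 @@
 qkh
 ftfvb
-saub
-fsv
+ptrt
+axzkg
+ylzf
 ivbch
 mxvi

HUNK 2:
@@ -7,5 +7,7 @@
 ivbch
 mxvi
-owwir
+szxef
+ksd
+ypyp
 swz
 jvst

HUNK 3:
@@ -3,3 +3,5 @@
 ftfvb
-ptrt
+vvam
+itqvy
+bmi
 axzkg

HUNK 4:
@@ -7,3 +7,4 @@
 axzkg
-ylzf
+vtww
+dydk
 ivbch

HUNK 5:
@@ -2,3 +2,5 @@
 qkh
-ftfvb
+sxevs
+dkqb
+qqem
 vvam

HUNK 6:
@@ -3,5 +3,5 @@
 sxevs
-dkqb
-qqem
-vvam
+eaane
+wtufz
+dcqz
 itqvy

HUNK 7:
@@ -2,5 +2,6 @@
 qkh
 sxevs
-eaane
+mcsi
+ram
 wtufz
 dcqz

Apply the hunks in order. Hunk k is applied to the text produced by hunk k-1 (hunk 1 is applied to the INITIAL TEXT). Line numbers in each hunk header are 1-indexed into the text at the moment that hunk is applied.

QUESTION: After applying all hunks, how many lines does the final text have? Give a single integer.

Answer: 19

Derivation:
Hunk 1: at line 2 remove [saub,fsv] add [ptrt,axzkg,ylzf] -> 11 lines: mawyq qkh ftfvb ptrt axzkg ylzf ivbch mxvi owwir swz jvst
Hunk 2: at line 7 remove [owwir] add [szxef,ksd,ypyp] -> 13 lines: mawyq qkh ftfvb ptrt axzkg ylzf ivbch mxvi szxef ksd ypyp swz jvst
Hunk 3: at line 3 remove [ptrt] add [vvam,itqvy,bmi] -> 15 lines: mawyq qkh ftfvb vvam itqvy bmi axzkg ylzf ivbch mxvi szxef ksd ypyp swz jvst
Hunk 4: at line 7 remove [ylzf] add [vtww,dydk] -> 16 lines: mawyq qkh ftfvb vvam itqvy bmi axzkg vtww dydk ivbch mxvi szxef ksd ypyp swz jvst
Hunk 5: at line 2 remove [ftfvb] add [sxevs,dkqb,qqem] -> 18 lines: mawyq qkh sxevs dkqb qqem vvam itqvy bmi axzkg vtww dydk ivbch mxvi szxef ksd ypyp swz jvst
Hunk 6: at line 3 remove [dkqb,qqem,vvam] add [eaane,wtufz,dcqz] -> 18 lines: mawyq qkh sxevs eaane wtufz dcqz itqvy bmi axzkg vtww dydk ivbch mxvi szxef ksd ypyp swz jvst
Hunk 7: at line 2 remove [eaane] add [mcsi,ram] -> 19 lines: mawyq qkh sxevs mcsi ram wtufz dcqz itqvy bmi axzkg vtww dydk ivbch mxvi szxef ksd ypyp swz jvst
Final line count: 19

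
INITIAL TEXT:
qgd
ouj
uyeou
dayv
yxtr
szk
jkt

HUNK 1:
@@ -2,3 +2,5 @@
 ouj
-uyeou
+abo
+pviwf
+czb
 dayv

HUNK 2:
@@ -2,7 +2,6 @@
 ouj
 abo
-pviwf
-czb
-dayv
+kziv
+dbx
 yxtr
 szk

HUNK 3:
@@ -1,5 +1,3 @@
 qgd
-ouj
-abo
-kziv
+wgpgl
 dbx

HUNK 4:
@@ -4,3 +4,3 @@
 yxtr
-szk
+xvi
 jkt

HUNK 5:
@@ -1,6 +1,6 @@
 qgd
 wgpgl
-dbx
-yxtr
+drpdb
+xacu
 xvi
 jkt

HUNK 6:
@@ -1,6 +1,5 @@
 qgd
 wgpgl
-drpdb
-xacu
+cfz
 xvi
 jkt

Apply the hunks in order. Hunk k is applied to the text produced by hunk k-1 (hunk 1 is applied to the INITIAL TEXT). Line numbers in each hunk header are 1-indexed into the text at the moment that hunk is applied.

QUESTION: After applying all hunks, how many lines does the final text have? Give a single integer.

Hunk 1: at line 2 remove [uyeou] add [abo,pviwf,czb] -> 9 lines: qgd ouj abo pviwf czb dayv yxtr szk jkt
Hunk 2: at line 2 remove [pviwf,czb,dayv] add [kziv,dbx] -> 8 lines: qgd ouj abo kziv dbx yxtr szk jkt
Hunk 3: at line 1 remove [ouj,abo,kziv] add [wgpgl] -> 6 lines: qgd wgpgl dbx yxtr szk jkt
Hunk 4: at line 4 remove [szk] add [xvi] -> 6 lines: qgd wgpgl dbx yxtr xvi jkt
Hunk 5: at line 1 remove [dbx,yxtr] add [drpdb,xacu] -> 6 lines: qgd wgpgl drpdb xacu xvi jkt
Hunk 6: at line 1 remove [drpdb,xacu] add [cfz] -> 5 lines: qgd wgpgl cfz xvi jkt
Final line count: 5

Answer: 5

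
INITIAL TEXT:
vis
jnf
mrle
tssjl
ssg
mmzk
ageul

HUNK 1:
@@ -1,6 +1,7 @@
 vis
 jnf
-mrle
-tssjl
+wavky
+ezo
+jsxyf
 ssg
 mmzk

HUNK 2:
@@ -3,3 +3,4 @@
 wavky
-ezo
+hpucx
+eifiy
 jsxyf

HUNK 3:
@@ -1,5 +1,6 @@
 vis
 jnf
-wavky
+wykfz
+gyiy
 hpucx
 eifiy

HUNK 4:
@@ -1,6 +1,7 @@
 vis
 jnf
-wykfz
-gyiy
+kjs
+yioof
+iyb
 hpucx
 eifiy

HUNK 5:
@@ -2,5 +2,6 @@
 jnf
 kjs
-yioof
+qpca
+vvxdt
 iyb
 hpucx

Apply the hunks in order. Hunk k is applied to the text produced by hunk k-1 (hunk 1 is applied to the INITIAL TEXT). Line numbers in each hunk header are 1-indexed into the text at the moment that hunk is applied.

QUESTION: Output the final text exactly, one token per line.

Hunk 1: at line 1 remove [mrle,tssjl] add [wavky,ezo,jsxyf] -> 8 lines: vis jnf wavky ezo jsxyf ssg mmzk ageul
Hunk 2: at line 3 remove [ezo] add [hpucx,eifiy] -> 9 lines: vis jnf wavky hpucx eifiy jsxyf ssg mmzk ageul
Hunk 3: at line 1 remove [wavky] add [wykfz,gyiy] -> 10 lines: vis jnf wykfz gyiy hpucx eifiy jsxyf ssg mmzk ageul
Hunk 4: at line 1 remove [wykfz,gyiy] add [kjs,yioof,iyb] -> 11 lines: vis jnf kjs yioof iyb hpucx eifiy jsxyf ssg mmzk ageul
Hunk 5: at line 2 remove [yioof] add [qpca,vvxdt] -> 12 lines: vis jnf kjs qpca vvxdt iyb hpucx eifiy jsxyf ssg mmzk ageul

Answer: vis
jnf
kjs
qpca
vvxdt
iyb
hpucx
eifiy
jsxyf
ssg
mmzk
ageul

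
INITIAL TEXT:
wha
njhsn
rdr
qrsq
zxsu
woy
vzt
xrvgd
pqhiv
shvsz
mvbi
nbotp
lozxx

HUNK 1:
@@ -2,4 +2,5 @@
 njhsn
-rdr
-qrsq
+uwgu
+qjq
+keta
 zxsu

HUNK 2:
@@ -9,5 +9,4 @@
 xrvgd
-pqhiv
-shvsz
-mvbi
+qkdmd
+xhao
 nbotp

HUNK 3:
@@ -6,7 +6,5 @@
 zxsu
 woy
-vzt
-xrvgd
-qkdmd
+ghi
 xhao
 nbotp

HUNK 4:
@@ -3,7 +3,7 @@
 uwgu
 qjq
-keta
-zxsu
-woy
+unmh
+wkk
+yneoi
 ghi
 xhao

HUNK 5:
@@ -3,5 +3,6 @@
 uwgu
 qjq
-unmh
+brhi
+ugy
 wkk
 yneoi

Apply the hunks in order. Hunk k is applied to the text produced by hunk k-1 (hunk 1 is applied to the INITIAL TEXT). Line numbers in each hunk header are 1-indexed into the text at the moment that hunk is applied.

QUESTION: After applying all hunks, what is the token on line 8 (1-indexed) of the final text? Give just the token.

Hunk 1: at line 2 remove [rdr,qrsq] add [uwgu,qjq,keta] -> 14 lines: wha njhsn uwgu qjq keta zxsu woy vzt xrvgd pqhiv shvsz mvbi nbotp lozxx
Hunk 2: at line 9 remove [pqhiv,shvsz,mvbi] add [qkdmd,xhao] -> 13 lines: wha njhsn uwgu qjq keta zxsu woy vzt xrvgd qkdmd xhao nbotp lozxx
Hunk 3: at line 6 remove [vzt,xrvgd,qkdmd] add [ghi] -> 11 lines: wha njhsn uwgu qjq keta zxsu woy ghi xhao nbotp lozxx
Hunk 4: at line 3 remove [keta,zxsu,woy] add [unmh,wkk,yneoi] -> 11 lines: wha njhsn uwgu qjq unmh wkk yneoi ghi xhao nbotp lozxx
Hunk 5: at line 3 remove [unmh] add [brhi,ugy] -> 12 lines: wha njhsn uwgu qjq brhi ugy wkk yneoi ghi xhao nbotp lozxx
Final line 8: yneoi

Answer: yneoi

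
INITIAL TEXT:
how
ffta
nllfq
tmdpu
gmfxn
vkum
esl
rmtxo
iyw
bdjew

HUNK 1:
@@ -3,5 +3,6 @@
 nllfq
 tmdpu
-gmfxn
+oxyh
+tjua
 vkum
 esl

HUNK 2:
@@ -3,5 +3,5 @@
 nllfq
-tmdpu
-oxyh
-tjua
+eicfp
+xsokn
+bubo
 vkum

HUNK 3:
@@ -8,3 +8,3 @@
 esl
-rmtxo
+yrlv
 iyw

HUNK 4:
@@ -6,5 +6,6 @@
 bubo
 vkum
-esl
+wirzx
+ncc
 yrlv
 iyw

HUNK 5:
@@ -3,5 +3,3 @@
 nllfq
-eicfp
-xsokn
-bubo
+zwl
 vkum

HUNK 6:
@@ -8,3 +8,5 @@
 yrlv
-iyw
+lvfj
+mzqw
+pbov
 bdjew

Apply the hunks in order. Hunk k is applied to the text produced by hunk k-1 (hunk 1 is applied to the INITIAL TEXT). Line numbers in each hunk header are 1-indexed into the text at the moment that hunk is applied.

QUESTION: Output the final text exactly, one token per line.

Answer: how
ffta
nllfq
zwl
vkum
wirzx
ncc
yrlv
lvfj
mzqw
pbov
bdjew

Derivation:
Hunk 1: at line 3 remove [gmfxn] add [oxyh,tjua] -> 11 lines: how ffta nllfq tmdpu oxyh tjua vkum esl rmtxo iyw bdjew
Hunk 2: at line 3 remove [tmdpu,oxyh,tjua] add [eicfp,xsokn,bubo] -> 11 lines: how ffta nllfq eicfp xsokn bubo vkum esl rmtxo iyw bdjew
Hunk 3: at line 8 remove [rmtxo] add [yrlv] -> 11 lines: how ffta nllfq eicfp xsokn bubo vkum esl yrlv iyw bdjew
Hunk 4: at line 6 remove [esl] add [wirzx,ncc] -> 12 lines: how ffta nllfq eicfp xsokn bubo vkum wirzx ncc yrlv iyw bdjew
Hunk 5: at line 3 remove [eicfp,xsokn,bubo] add [zwl] -> 10 lines: how ffta nllfq zwl vkum wirzx ncc yrlv iyw bdjew
Hunk 6: at line 8 remove [iyw] add [lvfj,mzqw,pbov] -> 12 lines: how ffta nllfq zwl vkum wirzx ncc yrlv lvfj mzqw pbov bdjew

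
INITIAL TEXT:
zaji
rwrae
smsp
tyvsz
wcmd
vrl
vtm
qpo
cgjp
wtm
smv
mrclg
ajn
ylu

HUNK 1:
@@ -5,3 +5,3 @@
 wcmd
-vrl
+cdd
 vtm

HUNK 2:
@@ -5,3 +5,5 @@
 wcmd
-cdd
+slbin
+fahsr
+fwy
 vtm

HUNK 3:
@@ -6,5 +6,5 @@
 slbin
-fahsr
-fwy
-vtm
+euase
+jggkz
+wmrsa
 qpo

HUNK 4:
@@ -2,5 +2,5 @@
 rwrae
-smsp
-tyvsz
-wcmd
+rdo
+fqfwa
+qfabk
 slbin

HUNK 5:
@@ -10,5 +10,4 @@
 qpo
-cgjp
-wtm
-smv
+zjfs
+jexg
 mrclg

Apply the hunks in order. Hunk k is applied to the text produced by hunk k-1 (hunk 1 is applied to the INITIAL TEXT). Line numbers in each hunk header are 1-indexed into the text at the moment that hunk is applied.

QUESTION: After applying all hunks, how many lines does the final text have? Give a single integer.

Answer: 15

Derivation:
Hunk 1: at line 5 remove [vrl] add [cdd] -> 14 lines: zaji rwrae smsp tyvsz wcmd cdd vtm qpo cgjp wtm smv mrclg ajn ylu
Hunk 2: at line 5 remove [cdd] add [slbin,fahsr,fwy] -> 16 lines: zaji rwrae smsp tyvsz wcmd slbin fahsr fwy vtm qpo cgjp wtm smv mrclg ajn ylu
Hunk 3: at line 6 remove [fahsr,fwy,vtm] add [euase,jggkz,wmrsa] -> 16 lines: zaji rwrae smsp tyvsz wcmd slbin euase jggkz wmrsa qpo cgjp wtm smv mrclg ajn ylu
Hunk 4: at line 2 remove [smsp,tyvsz,wcmd] add [rdo,fqfwa,qfabk] -> 16 lines: zaji rwrae rdo fqfwa qfabk slbin euase jggkz wmrsa qpo cgjp wtm smv mrclg ajn ylu
Hunk 5: at line 10 remove [cgjp,wtm,smv] add [zjfs,jexg] -> 15 lines: zaji rwrae rdo fqfwa qfabk slbin euase jggkz wmrsa qpo zjfs jexg mrclg ajn ylu
Final line count: 15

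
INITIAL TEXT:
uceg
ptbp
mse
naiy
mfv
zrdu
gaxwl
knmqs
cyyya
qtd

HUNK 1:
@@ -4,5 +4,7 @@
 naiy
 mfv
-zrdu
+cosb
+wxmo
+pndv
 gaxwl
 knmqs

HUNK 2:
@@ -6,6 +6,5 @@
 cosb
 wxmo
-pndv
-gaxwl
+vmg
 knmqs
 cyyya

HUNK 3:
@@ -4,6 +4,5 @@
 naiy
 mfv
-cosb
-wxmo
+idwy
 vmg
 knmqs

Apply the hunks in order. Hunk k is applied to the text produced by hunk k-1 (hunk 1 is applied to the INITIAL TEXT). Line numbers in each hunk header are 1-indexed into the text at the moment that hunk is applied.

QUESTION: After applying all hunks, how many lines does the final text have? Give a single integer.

Answer: 10

Derivation:
Hunk 1: at line 4 remove [zrdu] add [cosb,wxmo,pndv] -> 12 lines: uceg ptbp mse naiy mfv cosb wxmo pndv gaxwl knmqs cyyya qtd
Hunk 2: at line 6 remove [pndv,gaxwl] add [vmg] -> 11 lines: uceg ptbp mse naiy mfv cosb wxmo vmg knmqs cyyya qtd
Hunk 3: at line 4 remove [cosb,wxmo] add [idwy] -> 10 lines: uceg ptbp mse naiy mfv idwy vmg knmqs cyyya qtd
Final line count: 10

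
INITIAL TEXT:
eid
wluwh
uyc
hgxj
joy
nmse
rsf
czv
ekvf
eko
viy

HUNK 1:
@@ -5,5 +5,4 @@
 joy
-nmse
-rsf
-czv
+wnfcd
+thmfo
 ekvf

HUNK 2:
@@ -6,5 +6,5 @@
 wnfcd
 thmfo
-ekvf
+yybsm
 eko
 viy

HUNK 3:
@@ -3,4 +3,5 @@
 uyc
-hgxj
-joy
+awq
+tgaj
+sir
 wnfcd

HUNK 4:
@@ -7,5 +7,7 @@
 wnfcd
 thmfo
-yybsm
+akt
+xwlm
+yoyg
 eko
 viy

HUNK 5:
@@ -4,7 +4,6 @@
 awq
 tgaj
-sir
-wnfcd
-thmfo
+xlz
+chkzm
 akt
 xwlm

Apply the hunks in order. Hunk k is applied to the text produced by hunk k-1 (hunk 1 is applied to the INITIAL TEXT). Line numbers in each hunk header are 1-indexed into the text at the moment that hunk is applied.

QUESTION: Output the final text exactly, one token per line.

Answer: eid
wluwh
uyc
awq
tgaj
xlz
chkzm
akt
xwlm
yoyg
eko
viy

Derivation:
Hunk 1: at line 5 remove [nmse,rsf,czv] add [wnfcd,thmfo] -> 10 lines: eid wluwh uyc hgxj joy wnfcd thmfo ekvf eko viy
Hunk 2: at line 6 remove [ekvf] add [yybsm] -> 10 lines: eid wluwh uyc hgxj joy wnfcd thmfo yybsm eko viy
Hunk 3: at line 3 remove [hgxj,joy] add [awq,tgaj,sir] -> 11 lines: eid wluwh uyc awq tgaj sir wnfcd thmfo yybsm eko viy
Hunk 4: at line 7 remove [yybsm] add [akt,xwlm,yoyg] -> 13 lines: eid wluwh uyc awq tgaj sir wnfcd thmfo akt xwlm yoyg eko viy
Hunk 5: at line 4 remove [sir,wnfcd,thmfo] add [xlz,chkzm] -> 12 lines: eid wluwh uyc awq tgaj xlz chkzm akt xwlm yoyg eko viy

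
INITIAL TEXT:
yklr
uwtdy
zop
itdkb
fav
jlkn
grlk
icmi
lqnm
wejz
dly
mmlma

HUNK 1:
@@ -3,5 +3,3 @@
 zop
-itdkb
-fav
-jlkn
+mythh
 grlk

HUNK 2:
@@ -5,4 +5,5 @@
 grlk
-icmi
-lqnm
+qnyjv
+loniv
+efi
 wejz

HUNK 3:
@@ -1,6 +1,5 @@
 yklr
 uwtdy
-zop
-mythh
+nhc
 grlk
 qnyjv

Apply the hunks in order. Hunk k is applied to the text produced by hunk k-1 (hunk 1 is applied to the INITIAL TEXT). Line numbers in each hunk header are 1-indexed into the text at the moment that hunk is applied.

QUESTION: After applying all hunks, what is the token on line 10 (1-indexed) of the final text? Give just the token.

Hunk 1: at line 3 remove [itdkb,fav,jlkn] add [mythh] -> 10 lines: yklr uwtdy zop mythh grlk icmi lqnm wejz dly mmlma
Hunk 2: at line 5 remove [icmi,lqnm] add [qnyjv,loniv,efi] -> 11 lines: yklr uwtdy zop mythh grlk qnyjv loniv efi wejz dly mmlma
Hunk 3: at line 1 remove [zop,mythh] add [nhc] -> 10 lines: yklr uwtdy nhc grlk qnyjv loniv efi wejz dly mmlma
Final line 10: mmlma

Answer: mmlma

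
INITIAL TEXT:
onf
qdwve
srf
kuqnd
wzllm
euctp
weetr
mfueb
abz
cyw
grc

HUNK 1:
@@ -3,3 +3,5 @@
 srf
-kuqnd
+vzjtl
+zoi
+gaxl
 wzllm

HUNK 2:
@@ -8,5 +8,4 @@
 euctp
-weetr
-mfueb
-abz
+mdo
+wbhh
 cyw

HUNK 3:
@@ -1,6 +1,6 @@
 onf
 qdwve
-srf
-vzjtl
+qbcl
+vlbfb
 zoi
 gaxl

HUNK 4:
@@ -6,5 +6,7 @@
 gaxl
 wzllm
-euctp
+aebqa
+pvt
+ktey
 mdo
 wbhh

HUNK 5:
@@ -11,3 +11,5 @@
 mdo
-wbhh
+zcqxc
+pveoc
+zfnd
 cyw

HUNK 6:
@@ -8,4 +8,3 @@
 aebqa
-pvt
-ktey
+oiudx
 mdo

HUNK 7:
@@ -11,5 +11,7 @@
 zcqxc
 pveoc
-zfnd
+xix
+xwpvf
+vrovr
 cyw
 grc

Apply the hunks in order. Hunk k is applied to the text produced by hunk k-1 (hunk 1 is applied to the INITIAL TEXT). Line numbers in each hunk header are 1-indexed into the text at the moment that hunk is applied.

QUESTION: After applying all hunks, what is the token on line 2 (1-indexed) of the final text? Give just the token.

Answer: qdwve

Derivation:
Hunk 1: at line 3 remove [kuqnd] add [vzjtl,zoi,gaxl] -> 13 lines: onf qdwve srf vzjtl zoi gaxl wzllm euctp weetr mfueb abz cyw grc
Hunk 2: at line 8 remove [weetr,mfueb,abz] add [mdo,wbhh] -> 12 lines: onf qdwve srf vzjtl zoi gaxl wzllm euctp mdo wbhh cyw grc
Hunk 3: at line 1 remove [srf,vzjtl] add [qbcl,vlbfb] -> 12 lines: onf qdwve qbcl vlbfb zoi gaxl wzllm euctp mdo wbhh cyw grc
Hunk 4: at line 6 remove [euctp] add [aebqa,pvt,ktey] -> 14 lines: onf qdwve qbcl vlbfb zoi gaxl wzllm aebqa pvt ktey mdo wbhh cyw grc
Hunk 5: at line 11 remove [wbhh] add [zcqxc,pveoc,zfnd] -> 16 lines: onf qdwve qbcl vlbfb zoi gaxl wzllm aebqa pvt ktey mdo zcqxc pveoc zfnd cyw grc
Hunk 6: at line 8 remove [pvt,ktey] add [oiudx] -> 15 lines: onf qdwve qbcl vlbfb zoi gaxl wzllm aebqa oiudx mdo zcqxc pveoc zfnd cyw grc
Hunk 7: at line 11 remove [zfnd] add [xix,xwpvf,vrovr] -> 17 lines: onf qdwve qbcl vlbfb zoi gaxl wzllm aebqa oiudx mdo zcqxc pveoc xix xwpvf vrovr cyw grc
Final line 2: qdwve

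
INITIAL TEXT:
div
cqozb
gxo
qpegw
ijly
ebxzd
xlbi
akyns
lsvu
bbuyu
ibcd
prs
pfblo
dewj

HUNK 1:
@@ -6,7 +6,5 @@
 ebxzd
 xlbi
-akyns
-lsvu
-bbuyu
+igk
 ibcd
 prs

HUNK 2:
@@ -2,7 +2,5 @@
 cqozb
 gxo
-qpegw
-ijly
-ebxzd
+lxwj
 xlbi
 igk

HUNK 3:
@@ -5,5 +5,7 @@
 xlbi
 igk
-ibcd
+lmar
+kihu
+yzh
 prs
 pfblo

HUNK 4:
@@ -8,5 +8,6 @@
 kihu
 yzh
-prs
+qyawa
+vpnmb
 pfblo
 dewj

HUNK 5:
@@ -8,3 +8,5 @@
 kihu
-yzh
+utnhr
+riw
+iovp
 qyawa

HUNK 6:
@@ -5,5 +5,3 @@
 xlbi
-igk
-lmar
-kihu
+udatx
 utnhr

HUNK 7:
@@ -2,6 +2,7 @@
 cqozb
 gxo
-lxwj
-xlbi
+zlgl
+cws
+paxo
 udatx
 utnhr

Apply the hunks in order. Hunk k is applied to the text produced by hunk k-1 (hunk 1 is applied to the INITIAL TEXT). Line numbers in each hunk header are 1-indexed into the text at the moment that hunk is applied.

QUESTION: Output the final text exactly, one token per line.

Hunk 1: at line 6 remove [akyns,lsvu,bbuyu] add [igk] -> 12 lines: div cqozb gxo qpegw ijly ebxzd xlbi igk ibcd prs pfblo dewj
Hunk 2: at line 2 remove [qpegw,ijly,ebxzd] add [lxwj] -> 10 lines: div cqozb gxo lxwj xlbi igk ibcd prs pfblo dewj
Hunk 3: at line 5 remove [ibcd] add [lmar,kihu,yzh] -> 12 lines: div cqozb gxo lxwj xlbi igk lmar kihu yzh prs pfblo dewj
Hunk 4: at line 8 remove [prs] add [qyawa,vpnmb] -> 13 lines: div cqozb gxo lxwj xlbi igk lmar kihu yzh qyawa vpnmb pfblo dewj
Hunk 5: at line 8 remove [yzh] add [utnhr,riw,iovp] -> 15 lines: div cqozb gxo lxwj xlbi igk lmar kihu utnhr riw iovp qyawa vpnmb pfblo dewj
Hunk 6: at line 5 remove [igk,lmar,kihu] add [udatx] -> 13 lines: div cqozb gxo lxwj xlbi udatx utnhr riw iovp qyawa vpnmb pfblo dewj
Hunk 7: at line 2 remove [lxwj,xlbi] add [zlgl,cws,paxo] -> 14 lines: div cqozb gxo zlgl cws paxo udatx utnhr riw iovp qyawa vpnmb pfblo dewj

Answer: div
cqozb
gxo
zlgl
cws
paxo
udatx
utnhr
riw
iovp
qyawa
vpnmb
pfblo
dewj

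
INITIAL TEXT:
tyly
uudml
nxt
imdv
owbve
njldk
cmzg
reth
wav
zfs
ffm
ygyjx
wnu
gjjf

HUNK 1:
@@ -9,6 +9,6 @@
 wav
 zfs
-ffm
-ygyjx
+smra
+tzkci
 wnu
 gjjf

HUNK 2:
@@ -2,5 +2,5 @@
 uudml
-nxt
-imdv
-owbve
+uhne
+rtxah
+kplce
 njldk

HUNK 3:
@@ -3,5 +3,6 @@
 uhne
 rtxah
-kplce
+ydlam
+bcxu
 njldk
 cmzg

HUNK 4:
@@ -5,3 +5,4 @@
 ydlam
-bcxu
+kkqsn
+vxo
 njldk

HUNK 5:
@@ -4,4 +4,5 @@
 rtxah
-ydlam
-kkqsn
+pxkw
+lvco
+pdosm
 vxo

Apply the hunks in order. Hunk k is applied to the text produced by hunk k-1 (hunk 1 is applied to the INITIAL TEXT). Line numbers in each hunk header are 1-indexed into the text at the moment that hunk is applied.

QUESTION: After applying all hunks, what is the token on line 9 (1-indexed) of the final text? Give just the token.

Hunk 1: at line 9 remove [ffm,ygyjx] add [smra,tzkci] -> 14 lines: tyly uudml nxt imdv owbve njldk cmzg reth wav zfs smra tzkci wnu gjjf
Hunk 2: at line 2 remove [nxt,imdv,owbve] add [uhne,rtxah,kplce] -> 14 lines: tyly uudml uhne rtxah kplce njldk cmzg reth wav zfs smra tzkci wnu gjjf
Hunk 3: at line 3 remove [kplce] add [ydlam,bcxu] -> 15 lines: tyly uudml uhne rtxah ydlam bcxu njldk cmzg reth wav zfs smra tzkci wnu gjjf
Hunk 4: at line 5 remove [bcxu] add [kkqsn,vxo] -> 16 lines: tyly uudml uhne rtxah ydlam kkqsn vxo njldk cmzg reth wav zfs smra tzkci wnu gjjf
Hunk 5: at line 4 remove [ydlam,kkqsn] add [pxkw,lvco,pdosm] -> 17 lines: tyly uudml uhne rtxah pxkw lvco pdosm vxo njldk cmzg reth wav zfs smra tzkci wnu gjjf
Final line 9: njldk

Answer: njldk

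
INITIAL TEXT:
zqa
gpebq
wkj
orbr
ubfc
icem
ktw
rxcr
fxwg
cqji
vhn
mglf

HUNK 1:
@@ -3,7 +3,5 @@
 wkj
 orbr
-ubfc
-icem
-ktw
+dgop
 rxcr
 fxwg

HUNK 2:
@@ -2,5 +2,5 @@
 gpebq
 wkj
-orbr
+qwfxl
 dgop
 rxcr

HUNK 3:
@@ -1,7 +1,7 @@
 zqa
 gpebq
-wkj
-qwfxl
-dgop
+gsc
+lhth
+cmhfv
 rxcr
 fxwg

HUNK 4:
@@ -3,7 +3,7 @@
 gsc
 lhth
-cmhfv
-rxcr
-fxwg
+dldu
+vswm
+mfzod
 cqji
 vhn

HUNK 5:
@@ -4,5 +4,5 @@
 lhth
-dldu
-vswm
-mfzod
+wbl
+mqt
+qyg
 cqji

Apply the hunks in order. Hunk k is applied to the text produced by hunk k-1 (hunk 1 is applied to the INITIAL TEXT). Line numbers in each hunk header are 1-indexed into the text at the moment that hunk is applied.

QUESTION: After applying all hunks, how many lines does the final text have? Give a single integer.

Answer: 10

Derivation:
Hunk 1: at line 3 remove [ubfc,icem,ktw] add [dgop] -> 10 lines: zqa gpebq wkj orbr dgop rxcr fxwg cqji vhn mglf
Hunk 2: at line 2 remove [orbr] add [qwfxl] -> 10 lines: zqa gpebq wkj qwfxl dgop rxcr fxwg cqji vhn mglf
Hunk 3: at line 1 remove [wkj,qwfxl,dgop] add [gsc,lhth,cmhfv] -> 10 lines: zqa gpebq gsc lhth cmhfv rxcr fxwg cqji vhn mglf
Hunk 4: at line 3 remove [cmhfv,rxcr,fxwg] add [dldu,vswm,mfzod] -> 10 lines: zqa gpebq gsc lhth dldu vswm mfzod cqji vhn mglf
Hunk 5: at line 4 remove [dldu,vswm,mfzod] add [wbl,mqt,qyg] -> 10 lines: zqa gpebq gsc lhth wbl mqt qyg cqji vhn mglf
Final line count: 10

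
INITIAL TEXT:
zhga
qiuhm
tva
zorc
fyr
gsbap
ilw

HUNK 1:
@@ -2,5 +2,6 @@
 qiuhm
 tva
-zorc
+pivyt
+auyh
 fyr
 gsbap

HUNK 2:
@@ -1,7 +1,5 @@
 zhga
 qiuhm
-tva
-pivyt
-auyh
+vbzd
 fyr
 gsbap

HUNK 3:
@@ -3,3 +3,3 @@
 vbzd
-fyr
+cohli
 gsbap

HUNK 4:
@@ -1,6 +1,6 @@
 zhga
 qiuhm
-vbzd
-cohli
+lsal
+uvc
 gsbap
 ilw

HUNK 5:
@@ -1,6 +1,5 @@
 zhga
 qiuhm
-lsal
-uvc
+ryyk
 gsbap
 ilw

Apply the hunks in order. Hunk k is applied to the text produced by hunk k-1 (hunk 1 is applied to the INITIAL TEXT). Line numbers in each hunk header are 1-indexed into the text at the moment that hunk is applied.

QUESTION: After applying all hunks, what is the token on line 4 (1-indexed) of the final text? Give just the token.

Hunk 1: at line 2 remove [zorc] add [pivyt,auyh] -> 8 lines: zhga qiuhm tva pivyt auyh fyr gsbap ilw
Hunk 2: at line 1 remove [tva,pivyt,auyh] add [vbzd] -> 6 lines: zhga qiuhm vbzd fyr gsbap ilw
Hunk 3: at line 3 remove [fyr] add [cohli] -> 6 lines: zhga qiuhm vbzd cohli gsbap ilw
Hunk 4: at line 1 remove [vbzd,cohli] add [lsal,uvc] -> 6 lines: zhga qiuhm lsal uvc gsbap ilw
Hunk 5: at line 1 remove [lsal,uvc] add [ryyk] -> 5 lines: zhga qiuhm ryyk gsbap ilw
Final line 4: gsbap

Answer: gsbap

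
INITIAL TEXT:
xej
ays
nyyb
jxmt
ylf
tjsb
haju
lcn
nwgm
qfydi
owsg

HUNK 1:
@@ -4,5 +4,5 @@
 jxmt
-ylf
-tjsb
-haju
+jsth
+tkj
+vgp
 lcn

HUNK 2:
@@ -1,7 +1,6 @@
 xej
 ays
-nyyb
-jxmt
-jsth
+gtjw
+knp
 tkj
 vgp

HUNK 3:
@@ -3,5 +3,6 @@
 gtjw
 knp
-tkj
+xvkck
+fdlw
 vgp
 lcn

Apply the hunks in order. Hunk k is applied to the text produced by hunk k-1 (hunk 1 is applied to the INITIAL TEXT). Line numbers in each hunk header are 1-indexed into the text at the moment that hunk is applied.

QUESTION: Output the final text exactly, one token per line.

Hunk 1: at line 4 remove [ylf,tjsb,haju] add [jsth,tkj,vgp] -> 11 lines: xej ays nyyb jxmt jsth tkj vgp lcn nwgm qfydi owsg
Hunk 2: at line 1 remove [nyyb,jxmt,jsth] add [gtjw,knp] -> 10 lines: xej ays gtjw knp tkj vgp lcn nwgm qfydi owsg
Hunk 3: at line 3 remove [tkj] add [xvkck,fdlw] -> 11 lines: xej ays gtjw knp xvkck fdlw vgp lcn nwgm qfydi owsg

Answer: xej
ays
gtjw
knp
xvkck
fdlw
vgp
lcn
nwgm
qfydi
owsg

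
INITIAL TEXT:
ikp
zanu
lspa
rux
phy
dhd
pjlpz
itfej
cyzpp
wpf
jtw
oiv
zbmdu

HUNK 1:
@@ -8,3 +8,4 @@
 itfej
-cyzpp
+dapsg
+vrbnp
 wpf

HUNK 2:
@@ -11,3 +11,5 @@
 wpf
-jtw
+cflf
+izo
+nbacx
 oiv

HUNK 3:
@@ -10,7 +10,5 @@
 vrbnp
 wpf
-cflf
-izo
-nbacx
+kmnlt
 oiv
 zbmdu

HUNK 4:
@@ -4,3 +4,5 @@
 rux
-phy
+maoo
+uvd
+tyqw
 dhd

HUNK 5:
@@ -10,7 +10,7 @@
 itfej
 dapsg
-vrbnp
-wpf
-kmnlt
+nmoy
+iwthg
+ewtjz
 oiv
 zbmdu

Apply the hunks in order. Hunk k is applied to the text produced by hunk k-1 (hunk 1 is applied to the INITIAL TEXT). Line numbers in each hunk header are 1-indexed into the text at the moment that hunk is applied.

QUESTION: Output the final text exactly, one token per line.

Hunk 1: at line 8 remove [cyzpp] add [dapsg,vrbnp] -> 14 lines: ikp zanu lspa rux phy dhd pjlpz itfej dapsg vrbnp wpf jtw oiv zbmdu
Hunk 2: at line 11 remove [jtw] add [cflf,izo,nbacx] -> 16 lines: ikp zanu lspa rux phy dhd pjlpz itfej dapsg vrbnp wpf cflf izo nbacx oiv zbmdu
Hunk 3: at line 10 remove [cflf,izo,nbacx] add [kmnlt] -> 14 lines: ikp zanu lspa rux phy dhd pjlpz itfej dapsg vrbnp wpf kmnlt oiv zbmdu
Hunk 4: at line 4 remove [phy] add [maoo,uvd,tyqw] -> 16 lines: ikp zanu lspa rux maoo uvd tyqw dhd pjlpz itfej dapsg vrbnp wpf kmnlt oiv zbmdu
Hunk 5: at line 10 remove [vrbnp,wpf,kmnlt] add [nmoy,iwthg,ewtjz] -> 16 lines: ikp zanu lspa rux maoo uvd tyqw dhd pjlpz itfej dapsg nmoy iwthg ewtjz oiv zbmdu

Answer: ikp
zanu
lspa
rux
maoo
uvd
tyqw
dhd
pjlpz
itfej
dapsg
nmoy
iwthg
ewtjz
oiv
zbmdu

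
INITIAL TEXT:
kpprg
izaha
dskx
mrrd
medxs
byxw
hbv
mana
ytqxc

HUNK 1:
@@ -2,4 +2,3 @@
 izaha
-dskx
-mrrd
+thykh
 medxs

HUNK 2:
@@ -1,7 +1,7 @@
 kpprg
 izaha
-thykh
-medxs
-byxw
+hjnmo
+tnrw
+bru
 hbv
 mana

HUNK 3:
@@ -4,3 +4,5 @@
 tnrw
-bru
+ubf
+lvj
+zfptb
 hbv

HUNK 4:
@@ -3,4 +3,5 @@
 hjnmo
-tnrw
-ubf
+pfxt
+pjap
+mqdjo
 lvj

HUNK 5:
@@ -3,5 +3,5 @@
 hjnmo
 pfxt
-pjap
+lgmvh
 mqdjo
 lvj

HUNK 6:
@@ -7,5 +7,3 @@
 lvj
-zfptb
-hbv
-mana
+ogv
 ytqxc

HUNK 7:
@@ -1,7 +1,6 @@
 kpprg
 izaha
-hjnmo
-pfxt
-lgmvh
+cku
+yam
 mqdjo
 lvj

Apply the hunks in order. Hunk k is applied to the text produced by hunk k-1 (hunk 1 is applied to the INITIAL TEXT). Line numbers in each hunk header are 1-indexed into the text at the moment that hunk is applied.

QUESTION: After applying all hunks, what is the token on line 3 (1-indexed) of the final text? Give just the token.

Hunk 1: at line 2 remove [dskx,mrrd] add [thykh] -> 8 lines: kpprg izaha thykh medxs byxw hbv mana ytqxc
Hunk 2: at line 1 remove [thykh,medxs,byxw] add [hjnmo,tnrw,bru] -> 8 lines: kpprg izaha hjnmo tnrw bru hbv mana ytqxc
Hunk 3: at line 4 remove [bru] add [ubf,lvj,zfptb] -> 10 lines: kpprg izaha hjnmo tnrw ubf lvj zfptb hbv mana ytqxc
Hunk 4: at line 3 remove [tnrw,ubf] add [pfxt,pjap,mqdjo] -> 11 lines: kpprg izaha hjnmo pfxt pjap mqdjo lvj zfptb hbv mana ytqxc
Hunk 5: at line 3 remove [pjap] add [lgmvh] -> 11 lines: kpprg izaha hjnmo pfxt lgmvh mqdjo lvj zfptb hbv mana ytqxc
Hunk 6: at line 7 remove [zfptb,hbv,mana] add [ogv] -> 9 lines: kpprg izaha hjnmo pfxt lgmvh mqdjo lvj ogv ytqxc
Hunk 7: at line 1 remove [hjnmo,pfxt,lgmvh] add [cku,yam] -> 8 lines: kpprg izaha cku yam mqdjo lvj ogv ytqxc
Final line 3: cku

Answer: cku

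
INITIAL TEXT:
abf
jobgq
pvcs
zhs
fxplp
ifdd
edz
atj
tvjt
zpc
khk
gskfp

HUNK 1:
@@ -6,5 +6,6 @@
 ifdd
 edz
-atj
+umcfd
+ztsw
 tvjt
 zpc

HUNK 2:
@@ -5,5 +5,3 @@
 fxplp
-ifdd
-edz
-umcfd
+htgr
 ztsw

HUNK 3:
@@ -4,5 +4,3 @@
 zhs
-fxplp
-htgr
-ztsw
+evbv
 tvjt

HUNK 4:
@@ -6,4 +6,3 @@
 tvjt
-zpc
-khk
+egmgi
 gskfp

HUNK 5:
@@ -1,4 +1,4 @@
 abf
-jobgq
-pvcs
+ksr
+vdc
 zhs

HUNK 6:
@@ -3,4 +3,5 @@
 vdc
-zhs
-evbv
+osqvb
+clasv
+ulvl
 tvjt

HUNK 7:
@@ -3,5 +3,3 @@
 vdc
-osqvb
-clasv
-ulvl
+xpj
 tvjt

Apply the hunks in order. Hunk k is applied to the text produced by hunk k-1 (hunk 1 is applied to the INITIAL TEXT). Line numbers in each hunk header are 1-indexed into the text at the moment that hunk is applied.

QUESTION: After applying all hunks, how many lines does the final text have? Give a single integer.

Answer: 7

Derivation:
Hunk 1: at line 6 remove [atj] add [umcfd,ztsw] -> 13 lines: abf jobgq pvcs zhs fxplp ifdd edz umcfd ztsw tvjt zpc khk gskfp
Hunk 2: at line 5 remove [ifdd,edz,umcfd] add [htgr] -> 11 lines: abf jobgq pvcs zhs fxplp htgr ztsw tvjt zpc khk gskfp
Hunk 3: at line 4 remove [fxplp,htgr,ztsw] add [evbv] -> 9 lines: abf jobgq pvcs zhs evbv tvjt zpc khk gskfp
Hunk 4: at line 6 remove [zpc,khk] add [egmgi] -> 8 lines: abf jobgq pvcs zhs evbv tvjt egmgi gskfp
Hunk 5: at line 1 remove [jobgq,pvcs] add [ksr,vdc] -> 8 lines: abf ksr vdc zhs evbv tvjt egmgi gskfp
Hunk 6: at line 3 remove [zhs,evbv] add [osqvb,clasv,ulvl] -> 9 lines: abf ksr vdc osqvb clasv ulvl tvjt egmgi gskfp
Hunk 7: at line 3 remove [osqvb,clasv,ulvl] add [xpj] -> 7 lines: abf ksr vdc xpj tvjt egmgi gskfp
Final line count: 7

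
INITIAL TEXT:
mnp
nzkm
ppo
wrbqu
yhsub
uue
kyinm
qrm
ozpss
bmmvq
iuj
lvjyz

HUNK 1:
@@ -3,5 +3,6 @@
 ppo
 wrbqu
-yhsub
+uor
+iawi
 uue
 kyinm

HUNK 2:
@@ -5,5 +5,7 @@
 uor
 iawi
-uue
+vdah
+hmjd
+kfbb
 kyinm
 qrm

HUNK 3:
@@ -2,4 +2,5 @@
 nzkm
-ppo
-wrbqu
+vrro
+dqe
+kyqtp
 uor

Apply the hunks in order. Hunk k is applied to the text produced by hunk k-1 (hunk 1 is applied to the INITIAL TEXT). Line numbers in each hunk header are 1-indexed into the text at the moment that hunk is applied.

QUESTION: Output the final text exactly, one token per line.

Hunk 1: at line 3 remove [yhsub] add [uor,iawi] -> 13 lines: mnp nzkm ppo wrbqu uor iawi uue kyinm qrm ozpss bmmvq iuj lvjyz
Hunk 2: at line 5 remove [uue] add [vdah,hmjd,kfbb] -> 15 lines: mnp nzkm ppo wrbqu uor iawi vdah hmjd kfbb kyinm qrm ozpss bmmvq iuj lvjyz
Hunk 3: at line 2 remove [ppo,wrbqu] add [vrro,dqe,kyqtp] -> 16 lines: mnp nzkm vrro dqe kyqtp uor iawi vdah hmjd kfbb kyinm qrm ozpss bmmvq iuj lvjyz

Answer: mnp
nzkm
vrro
dqe
kyqtp
uor
iawi
vdah
hmjd
kfbb
kyinm
qrm
ozpss
bmmvq
iuj
lvjyz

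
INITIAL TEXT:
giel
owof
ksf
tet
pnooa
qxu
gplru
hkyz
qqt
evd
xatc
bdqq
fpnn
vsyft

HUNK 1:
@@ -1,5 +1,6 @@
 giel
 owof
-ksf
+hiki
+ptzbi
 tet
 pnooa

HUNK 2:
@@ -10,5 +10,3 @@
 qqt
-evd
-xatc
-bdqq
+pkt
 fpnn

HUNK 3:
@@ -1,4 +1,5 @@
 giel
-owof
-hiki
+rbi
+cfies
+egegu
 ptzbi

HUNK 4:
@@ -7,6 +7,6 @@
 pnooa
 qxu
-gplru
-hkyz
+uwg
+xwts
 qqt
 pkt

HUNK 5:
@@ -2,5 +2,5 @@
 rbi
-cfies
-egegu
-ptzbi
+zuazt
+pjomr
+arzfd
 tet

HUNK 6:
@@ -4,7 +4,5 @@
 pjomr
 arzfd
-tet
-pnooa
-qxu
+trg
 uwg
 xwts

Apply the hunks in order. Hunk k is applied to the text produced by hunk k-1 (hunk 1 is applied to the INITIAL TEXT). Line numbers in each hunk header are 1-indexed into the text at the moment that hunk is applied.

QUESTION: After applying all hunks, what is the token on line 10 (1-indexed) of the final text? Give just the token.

Answer: pkt

Derivation:
Hunk 1: at line 1 remove [ksf] add [hiki,ptzbi] -> 15 lines: giel owof hiki ptzbi tet pnooa qxu gplru hkyz qqt evd xatc bdqq fpnn vsyft
Hunk 2: at line 10 remove [evd,xatc,bdqq] add [pkt] -> 13 lines: giel owof hiki ptzbi tet pnooa qxu gplru hkyz qqt pkt fpnn vsyft
Hunk 3: at line 1 remove [owof,hiki] add [rbi,cfies,egegu] -> 14 lines: giel rbi cfies egegu ptzbi tet pnooa qxu gplru hkyz qqt pkt fpnn vsyft
Hunk 4: at line 7 remove [gplru,hkyz] add [uwg,xwts] -> 14 lines: giel rbi cfies egegu ptzbi tet pnooa qxu uwg xwts qqt pkt fpnn vsyft
Hunk 5: at line 2 remove [cfies,egegu,ptzbi] add [zuazt,pjomr,arzfd] -> 14 lines: giel rbi zuazt pjomr arzfd tet pnooa qxu uwg xwts qqt pkt fpnn vsyft
Hunk 6: at line 4 remove [tet,pnooa,qxu] add [trg] -> 12 lines: giel rbi zuazt pjomr arzfd trg uwg xwts qqt pkt fpnn vsyft
Final line 10: pkt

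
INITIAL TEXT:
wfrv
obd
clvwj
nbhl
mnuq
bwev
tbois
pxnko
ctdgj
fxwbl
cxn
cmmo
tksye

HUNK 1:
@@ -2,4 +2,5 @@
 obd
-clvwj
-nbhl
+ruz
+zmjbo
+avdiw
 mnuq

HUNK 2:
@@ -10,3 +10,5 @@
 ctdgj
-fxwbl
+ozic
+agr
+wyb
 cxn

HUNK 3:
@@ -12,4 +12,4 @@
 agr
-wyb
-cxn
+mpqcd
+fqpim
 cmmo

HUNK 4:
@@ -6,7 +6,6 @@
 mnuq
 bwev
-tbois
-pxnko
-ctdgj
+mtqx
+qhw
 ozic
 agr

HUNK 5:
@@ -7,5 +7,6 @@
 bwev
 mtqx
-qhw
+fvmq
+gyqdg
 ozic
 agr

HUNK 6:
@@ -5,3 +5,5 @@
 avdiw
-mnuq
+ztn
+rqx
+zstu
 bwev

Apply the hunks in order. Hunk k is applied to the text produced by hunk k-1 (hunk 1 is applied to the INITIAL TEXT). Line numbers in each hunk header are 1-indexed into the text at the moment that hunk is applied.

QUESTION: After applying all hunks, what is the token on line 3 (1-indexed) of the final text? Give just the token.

Answer: ruz

Derivation:
Hunk 1: at line 2 remove [clvwj,nbhl] add [ruz,zmjbo,avdiw] -> 14 lines: wfrv obd ruz zmjbo avdiw mnuq bwev tbois pxnko ctdgj fxwbl cxn cmmo tksye
Hunk 2: at line 10 remove [fxwbl] add [ozic,agr,wyb] -> 16 lines: wfrv obd ruz zmjbo avdiw mnuq bwev tbois pxnko ctdgj ozic agr wyb cxn cmmo tksye
Hunk 3: at line 12 remove [wyb,cxn] add [mpqcd,fqpim] -> 16 lines: wfrv obd ruz zmjbo avdiw mnuq bwev tbois pxnko ctdgj ozic agr mpqcd fqpim cmmo tksye
Hunk 4: at line 6 remove [tbois,pxnko,ctdgj] add [mtqx,qhw] -> 15 lines: wfrv obd ruz zmjbo avdiw mnuq bwev mtqx qhw ozic agr mpqcd fqpim cmmo tksye
Hunk 5: at line 7 remove [qhw] add [fvmq,gyqdg] -> 16 lines: wfrv obd ruz zmjbo avdiw mnuq bwev mtqx fvmq gyqdg ozic agr mpqcd fqpim cmmo tksye
Hunk 6: at line 5 remove [mnuq] add [ztn,rqx,zstu] -> 18 lines: wfrv obd ruz zmjbo avdiw ztn rqx zstu bwev mtqx fvmq gyqdg ozic agr mpqcd fqpim cmmo tksye
Final line 3: ruz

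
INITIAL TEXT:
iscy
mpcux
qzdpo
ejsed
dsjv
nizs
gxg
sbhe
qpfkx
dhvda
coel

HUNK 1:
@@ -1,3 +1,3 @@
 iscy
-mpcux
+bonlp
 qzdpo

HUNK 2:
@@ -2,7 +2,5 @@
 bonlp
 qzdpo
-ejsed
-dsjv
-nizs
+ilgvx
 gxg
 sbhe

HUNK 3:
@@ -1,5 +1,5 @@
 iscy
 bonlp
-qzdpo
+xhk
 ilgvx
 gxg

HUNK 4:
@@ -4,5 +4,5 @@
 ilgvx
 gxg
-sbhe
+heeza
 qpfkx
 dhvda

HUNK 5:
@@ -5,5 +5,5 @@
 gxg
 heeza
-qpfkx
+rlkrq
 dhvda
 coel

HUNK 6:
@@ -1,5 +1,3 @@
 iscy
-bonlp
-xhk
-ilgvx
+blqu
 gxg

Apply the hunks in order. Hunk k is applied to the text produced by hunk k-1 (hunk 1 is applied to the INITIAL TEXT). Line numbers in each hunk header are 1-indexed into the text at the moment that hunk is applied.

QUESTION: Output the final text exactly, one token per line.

Answer: iscy
blqu
gxg
heeza
rlkrq
dhvda
coel

Derivation:
Hunk 1: at line 1 remove [mpcux] add [bonlp] -> 11 lines: iscy bonlp qzdpo ejsed dsjv nizs gxg sbhe qpfkx dhvda coel
Hunk 2: at line 2 remove [ejsed,dsjv,nizs] add [ilgvx] -> 9 lines: iscy bonlp qzdpo ilgvx gxg sbhe qpfkx dhvda coel
Hunk 3: at line 1 remove [qzdpo] add [xhk] -> 9 lines: iscy bonlp xhk ilgvx gxg sbhe qpfkx dhvda coel
Hunk 4: at line 4 remove [sbhe] add [heeza] -> 9 lines: iscy bonlp xhk ilgvx gxg heeza qpfkx dhvda coel
Hunk 5: at line 5 remove [qpfkx] add [rlkrq] -> 9 lines: iscy bonlp xhk ilgvx gxg heeza rlkrq dhvda coel
Hunk 6: at line 1 remove [bonlp,xhk,ilgvx] add [blqu] -> 7 lines: iscy blqu gxg heeza rlkrq dhvda coel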